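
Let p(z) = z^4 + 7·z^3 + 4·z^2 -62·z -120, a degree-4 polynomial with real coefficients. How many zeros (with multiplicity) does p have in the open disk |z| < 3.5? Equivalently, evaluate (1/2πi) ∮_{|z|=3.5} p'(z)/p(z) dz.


The zeros of p are: -4, 3, (-3 + 1i), (-3 - 1i).
Their magnitudes are: 4, 3, 3.162, 3.162.
Zeros with |z| < R = 3.5: 3, (-3 + 1i), (-3 - 1i).
Count = 3.
By the argument principle, (1/2πi) ∮_{|z|=R} p'(z)/p(z) dz equals exactly this count.

Number of zeros inside |z| < 3.5: 3.


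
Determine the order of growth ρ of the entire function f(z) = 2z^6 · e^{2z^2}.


M(r) = max_{|z|=r} |2|·|z|^6·|e^{2z^2}| = 2·r^6 · e^{2r^2} (the factors attain their maxima compatibly on |z|=r). Then log M(r) = log 2 + 6·log r + 2r^2, dominated by the last term, so log log M(r) ~ 2·log r. The polynomial factor 2z^6 contributes only a log r term and does not affect the order. ρ = 2.
Therefore ρ = 2.

Order ρ = 2.


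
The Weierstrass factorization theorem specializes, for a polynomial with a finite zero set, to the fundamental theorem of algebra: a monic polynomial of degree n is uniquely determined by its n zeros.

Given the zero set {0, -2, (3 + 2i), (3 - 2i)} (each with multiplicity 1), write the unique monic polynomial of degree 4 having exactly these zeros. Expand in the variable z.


The polynomial is p(z) = ∏_{α ∈ S} (z − α), where S = {0, -2, (3 + 2i), (3 - 2i)}.
Expanding the product yields: p(z) = z^4 -4·z^3 + z^2 + 26·z.
Note conjugate pairs combine to real quadratics: (z − (3+2i))(z − (3−2i)) = z² − 6z + 13.
The resulting polynomial has degree 4 and real coefficients as required.

p(z) = z^4 -4·z^3 + z^2 + 26·z.


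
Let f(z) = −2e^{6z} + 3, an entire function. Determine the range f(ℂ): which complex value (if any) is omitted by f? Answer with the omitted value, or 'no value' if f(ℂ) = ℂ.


Little Picard bounds the complement of f(ℂ) to at most one point.
e^{6z} is never zero on ℂ, so -2·e^{6z} takes every value in ℂ ∖ {0}. Adding 3 shifts the range to ℂ ∖ {3}. Thus f omits exactly the value 3.

Omitted value: 3.


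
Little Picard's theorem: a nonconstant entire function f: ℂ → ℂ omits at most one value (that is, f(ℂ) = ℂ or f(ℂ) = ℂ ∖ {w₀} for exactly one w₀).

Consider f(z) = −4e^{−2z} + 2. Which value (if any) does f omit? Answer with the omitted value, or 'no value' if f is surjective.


Little Picard bounds the complement of f(ℂ) to at most one point.
e^{−2z} is never zero on ℂ, so -4·e^{−2z} takes every value in ℂ ∖ {0}. Adding 2 shifts the range to ℂ ∖ {2}. Thus f omits exactly the value 2.

Omitted value: 2.


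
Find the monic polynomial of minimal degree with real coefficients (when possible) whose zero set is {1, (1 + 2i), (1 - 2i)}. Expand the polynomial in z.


The polynomial is p(z) = ∏_{α ∈ S} (z − α), where S = {1, (1 + 2i), (1 - 2i)}.
Expanding the product yields: p(z) = z^3 -3·z^2 + 7·z -5.
Note conjugate pairs combine to real quadratics: (z − (1+2i))(z − (1−2i)) = z² − 2z + 5.
The resulting polynomial has degree 3 and real coefficients as required.

p(z) = z^3 -3·z^2 + 7·z -5.


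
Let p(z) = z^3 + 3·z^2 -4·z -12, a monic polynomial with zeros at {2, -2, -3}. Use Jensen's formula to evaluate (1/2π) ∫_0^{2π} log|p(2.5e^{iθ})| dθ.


Zeros: -3, -2, 2; r = 2.5.
Inside |z| < r: -2, 2. Outside (|z| ≥ r): -3.
p(0) = -12, so log|p(0)| = log(12) = 2.4849.
Apply Jensen: I(r) = log|p(0)| + Σ_k log(r/|z_k|), summed over zeros inside |z| < r.
  log(r/|z_k|) for z_k = 2: log(2.5/2) = 0.2231
  log(r/|z_k|) for z_k = -2: log(2.5/2) = 0.2231
  Outside zeros (-3) contribute nothing to the Jensen sum.
Sum over inside zeros: 0.4463.
I(r) = log|p(0)| + (inside sum) = 2.4849 + 0.4463 = 2.9312.
Note: since some zeros are outside |z| ≤ r, the simplified n·log(r) form does NOT apply — only the inside zeros contribute.

I(r) ≈ 2.9312.


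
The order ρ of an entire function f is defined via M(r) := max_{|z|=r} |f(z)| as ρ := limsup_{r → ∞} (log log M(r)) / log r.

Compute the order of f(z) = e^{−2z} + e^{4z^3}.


Each summand is entire of order 1 and 3 respectively (as in the single-exponential case). The order of a sum is at most the max of the orders, so ρ ≤ 3. For the lower bound: on |z|=r choose arg z so that 4z^3 is real positive; then |e^{4z^3}| = e^{4r^3} while |e^{-2z}| ≤ e^{2r^1} = o(e^{4r^3}). So |f| ≥ e^{4r^3}(1 − o(1)) and ρ ≥ 3. Hence ρ = max(1, 3) = 3.
Therefore ρ = 3.

Order ρ = 3.


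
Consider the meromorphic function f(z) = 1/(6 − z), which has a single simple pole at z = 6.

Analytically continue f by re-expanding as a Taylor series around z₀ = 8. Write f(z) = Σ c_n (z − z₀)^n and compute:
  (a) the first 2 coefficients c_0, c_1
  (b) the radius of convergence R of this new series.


Let w = z − z₀, so z = z₀ + w.
Then 6 − z = 6 − (z₀ + w) = (6 − z₀) − w = -2 − w.
f(z) = 1/(-2 − w) = (1/(-2)) · 1/(1 − w/(-2)) = Σ_{n≥0} w^n / (-2)^(n+1).
So c_n = 1/(-2)^(n+1):
  c_0 = 1/(-2)^1 = -1/2.
  c_1 = 1/(-2)^2 = 1/4.
The series is valid for |w/d| < 1, i.e. |z − z₀| < |d|.
Radius of convergence: R = |6 − z₀| = |-2| = 2 (distance from z₀ to the singularity z = 6).

c_0 = -1/2, c_1 = 1/4; R = 2.


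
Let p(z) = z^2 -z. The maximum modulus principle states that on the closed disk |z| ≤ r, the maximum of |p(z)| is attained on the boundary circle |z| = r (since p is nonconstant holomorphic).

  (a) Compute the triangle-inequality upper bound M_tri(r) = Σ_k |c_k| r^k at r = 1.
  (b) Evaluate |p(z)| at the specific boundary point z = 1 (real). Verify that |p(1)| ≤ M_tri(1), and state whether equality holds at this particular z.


Coefficients: c_0 = 0, c_1 = -1, c_2 = 1. Radius r = 1.
Part (a). Triangle bound: M_tri(r) = Σ_k |c_k| r^k
  = |0|·1^0 + |-1|·1^1 + |1|·1^2
  = 0 + 1 + 1 = 2.
This bounds M(r) := max_{|z|=r} |p(z)| from above; equality holds iff all terms c_k z^k can be made to align in phase at a single z on |z|=r.
Part (b). At z = 1 (real, on the circle |z| = r):
  p(1) = (0)·1^0 + (-1)·1^1 + (1)·1^2 = 0.
  |p(1)| = 0.
Check: |p(1)| = 0 ≤ 2 = M_tri(1). ✓ Equality does not hold at z = 1 (the coefficients have mixed signs, so the terms do not all align in phase there).

M_tri(1) = 2; |p(1)| = 0; equality at z=1: no.


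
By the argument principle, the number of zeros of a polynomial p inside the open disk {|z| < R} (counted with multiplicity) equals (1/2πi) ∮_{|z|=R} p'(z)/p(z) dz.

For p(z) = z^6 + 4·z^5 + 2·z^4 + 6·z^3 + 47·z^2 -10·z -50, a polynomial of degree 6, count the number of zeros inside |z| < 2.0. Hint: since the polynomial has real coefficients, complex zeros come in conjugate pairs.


The zeros of p are: 1, (-3 + 1i), (-3 - 1i), -1, (1 + 2i), (1 - 2i).
Their magnitudes are: 1, 3.162, 3.162, 1, 2.236, 2.236.
Zeros with |z| < R = 2.0: 1, -1.
Count = 2.
By the argument principle, (1/2πi) ∮_{|z|=R} p'(z)/p(z) dz equals exactly this count.

Number of zeros inside |z| < 2.0: 2.


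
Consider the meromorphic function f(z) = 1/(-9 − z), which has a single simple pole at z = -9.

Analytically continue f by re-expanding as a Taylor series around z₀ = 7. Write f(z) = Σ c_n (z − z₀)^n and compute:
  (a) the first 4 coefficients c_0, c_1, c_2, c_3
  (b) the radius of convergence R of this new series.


Let w = z − z₀, so z = z₀ + w.
Then -9 − z = -9 − (z₀ + w) = (-9 − z₀) − w = -16 − w.
f(z) = 1/(-16 − w) = (1/(-16)) · 1/(1 − w/(-16)) = Σ_{n≥0} w^n / (-16)^(n+1).
So c_n = 1/(-16)^(n+1):
  c_0 = 1/(-16)^1 = -1/16.
  c_1 = 1/(-16)^2 = 1/256.
  c_2 = 1/(-16)^3 = -1/4096.
  c_3 = 1/(-16)^4 = 1/65536.
The series is valid for |w/d| < 1, i.e. |z − z₀| < |d|.
Radius of convergence: R = |-9 − z₀| = |-16| = 16 (distance from z₀ to the singularity z = -9).

c_0 = -1/16, c_1 = 1/256, c_2 = -1/4096, c_3 = 1/65536; R = 16.


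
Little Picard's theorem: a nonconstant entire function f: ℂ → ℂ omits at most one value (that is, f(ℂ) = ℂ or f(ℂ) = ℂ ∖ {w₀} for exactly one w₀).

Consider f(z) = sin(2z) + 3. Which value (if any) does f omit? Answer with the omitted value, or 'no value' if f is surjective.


Little Picard bounds the complement of f(ℂ) to at most one point.
sin is entire and surjective onto ℂ: for every w ∈ ℂ, sin(ζ) = w has a solution ζ ∈ ℂ (e.g., via the complex inverse arcsin). With ζ = 2z this gives z = ζ/(2). Then 1·sin(2z) takes every value in 1·ℂ = ℂ, and adding 3 is a bijection of ℂ. So f is surjective and omits no value. (Note: only on the real line is sin bounded by [−1, 1].)

Omitted value: no value.


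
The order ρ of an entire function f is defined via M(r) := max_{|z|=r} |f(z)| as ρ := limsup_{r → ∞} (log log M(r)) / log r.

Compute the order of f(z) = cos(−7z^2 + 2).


Write cos(w) = (e^{iw} ± e^{−iw})/(2 or 2i), so |cos(w)| ≤ e^{|w|}. With w = −7z^2 + 2, |w| ≤ 7r^2 + 2 on |z|=r, giving M(r) ≤ e^{7r^2 + 2} and ρ ≤ 2. For the lower bound, choose z on |z|=r with -7z^2 purely imaginary of modulus 7r^2; then |cos(−7z^2 + 2)| grows like e^{7r^2}/2, so ρ ≥ 2. Hence ρ = 2.
Therefore ρ = 2.

Order ρ = 2.


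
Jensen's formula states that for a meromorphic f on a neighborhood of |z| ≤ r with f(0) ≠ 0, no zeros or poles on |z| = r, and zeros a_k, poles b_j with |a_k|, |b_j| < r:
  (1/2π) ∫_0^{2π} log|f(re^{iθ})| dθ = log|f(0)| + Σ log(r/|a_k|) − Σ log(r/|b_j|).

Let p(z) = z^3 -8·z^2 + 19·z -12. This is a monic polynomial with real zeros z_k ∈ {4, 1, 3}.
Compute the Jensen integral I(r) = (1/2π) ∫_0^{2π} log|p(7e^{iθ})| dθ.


Zeros: 1, 3, 4; r = 7.
Inside |z| < r: 1, 3, 4. Outside (|z| ≥ r): ∅.
p(0) = -12, so log|p(0)| = log(12) = 2.4849.
Apply Jensen: I(r) = log|p(0)| + Σ_k log(r/|z_k|), summed over zeros inside |z| < r.
  log(r/|z_k|) for z_k = 4: log(7/4) = 0.5596
  log(r/|z_k|) for z_k = 1: log(7/1) = 1.9459
  log(r/|z_k|) for z_k = 3: log(7/3) = 0.8473
Sum over inside zeros: 3.3528.
I(r) = log|p(0)| + (inside sum) = 2.4849 + 3.3528 = 5.8377.
Closed form (all zeros inside, monic): I(r) = n·log(r) = 3·log(7) = 5.8377. ✓

I(r) ≈ 5.8377.


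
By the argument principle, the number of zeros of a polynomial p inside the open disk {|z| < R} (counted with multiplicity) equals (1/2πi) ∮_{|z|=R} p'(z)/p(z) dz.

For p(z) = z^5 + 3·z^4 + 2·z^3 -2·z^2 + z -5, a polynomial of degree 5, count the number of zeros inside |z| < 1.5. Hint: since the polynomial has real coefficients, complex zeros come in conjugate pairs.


The zeros of p are: (-2 + 1i), (-2 - 1i), (0 + 1i), (0 - 1i), 1.
Their magnitudes are: 2.236, 2.236, 1, 1, 1.
Zeros with |z| < R = 1.5: (0 + 1i), (0 - 1i), 1.
Count = 3.
By the argument principle, (1/2πi) ∮_{|z|=R} p'(z)/p(z) dz equals exactly this count.

Number of zeros inside |z| < 1.5: 3.


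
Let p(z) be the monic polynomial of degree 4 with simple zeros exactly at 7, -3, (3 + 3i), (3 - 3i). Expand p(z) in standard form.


The polynomial is p(z) = ∏_{α ∈ S} (z − α), where S = {7, -3, (3 + 3i), (3 - 3i)}.
Expanding the product yields: p(z) = z^4 -10·z^3 + 21·z^2 + 54·z -378.
Note conjugate pairs combine to real quadratics: (z − (3+3i))(z − (3−3i)) = z² − 6z + 18.
The resulting polynomial has degree 4 and real coefficients as required.

p(z) = z^4 -10·z^3 + 21·z^2 + 54·z -378.


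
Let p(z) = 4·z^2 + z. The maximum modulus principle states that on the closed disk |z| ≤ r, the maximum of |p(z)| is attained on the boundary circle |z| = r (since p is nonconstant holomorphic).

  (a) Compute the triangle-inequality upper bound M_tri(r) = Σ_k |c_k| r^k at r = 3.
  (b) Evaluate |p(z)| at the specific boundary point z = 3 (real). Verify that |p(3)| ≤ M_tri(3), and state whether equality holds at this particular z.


Coefficients: c_0 = 0, c_1 = 1, c_2 = 4. Radius r = 3.
Part (a). Triangle bound: M_tri(r) = Σ_k |c_k| r^k
  = |0|·3^0 + |1|·3^1 + |4|·3^2
  = 0 + 3 + 36 = 39.
This bounds M(r) := max_{|z|=r} |p(z)| from above; equality holds iff all terms c_k z^k can be made to align in phase at a single z on |z|=r.
Part (b). At z = 3 (real, on the circle |z| = r):
  p(3) = (0)·3^0 + (1)·3^1 + (4)·3^2 = 39.
  |p(3)| = 39.
Since all nonzero coefficients share the same sign, |p(3)| = 39 = M_tri(3); the triangle bound is attained at z = 3, so in fact M(r) = 39.

M_tri(3) = 39; |p(3)| = 39; equality at z=3: yes.


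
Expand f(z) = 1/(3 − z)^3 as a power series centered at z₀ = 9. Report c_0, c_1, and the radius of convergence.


Let w = z − z₀, so z = z₀ + w.
Then 3 − z = 3 − (z₀ + w) = (3 − z₀) − w = -6 − w.
f(z) = 1/(-6 − w)^3 = (1/(-6)^3) · (1 − w/(-6))^{−3}.
By the binomial series (1−u)^{−3} = Σ_{n≥0} C(n+2, 2) u^n for |u|<1, with u = w/(-6):
  c_n = C(n+2, 2) / (-6)^(n+3).
  c_0 = 1/(-6)^3 = -1/216.
  c_1 = 3/(-6)^4 = 1/432.
The series is valid for |w/d| < 1, i.e. |z − z₀| < |d|.
Radius of convergence: R = |3 − z₀| = |-6| = 6 (distance from z₀ to the singularity z = 3).

c_0 = -1/216, c_1 = 1/432; R = 6.


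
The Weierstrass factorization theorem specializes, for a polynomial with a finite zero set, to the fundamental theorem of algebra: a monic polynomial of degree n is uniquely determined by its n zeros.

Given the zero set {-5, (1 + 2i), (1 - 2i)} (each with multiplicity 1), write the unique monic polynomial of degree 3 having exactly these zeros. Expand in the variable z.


The polynomial is p(z) = ∏_{α ∈ S} (z − α), where S = {-5, (1 + 2i), (1 - 2i)}.
Expanding the product yields: p(z) = z^3 + 3·z^2 -5·z + 25.
Note conjugate pairs combine to real quadratics: (z − (1+2i))(z − (1−2i)) = z² − 2z + 5.
The resulting polynomial has degree 3 and real coefficients as required.

p(z) = z^3 + 3·z^2 -5·z + 25.


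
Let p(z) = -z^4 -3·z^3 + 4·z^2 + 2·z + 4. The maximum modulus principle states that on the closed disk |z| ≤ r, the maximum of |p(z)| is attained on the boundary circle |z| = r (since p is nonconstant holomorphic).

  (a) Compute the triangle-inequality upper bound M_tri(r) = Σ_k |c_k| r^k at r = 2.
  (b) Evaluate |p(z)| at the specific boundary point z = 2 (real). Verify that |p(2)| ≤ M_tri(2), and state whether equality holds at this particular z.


Coefficients: c_0 = 4, c_1 = 2, c_2 = 4, c_3 = -3, c_4 = -1. Radius r = 2.
Part (a). Triangle bound: M_tri(r) = Σ_k |c_k| r^k
  = |4|·2^0 + |2|·2^1 + |4|·2^2 + |-3|·2^3 + |-1|·2^4
  = 4 + 4 + 16 + 24 + 16 = 64.
This bounds M(r) := max_{|z|=r} |p(z)| from above; equality holds iff all terms c_k z^k can be made to align in phase at a single z on |z|=r.
Part (b). At z = 2 (real, on the circle |z| = r):
  p(2) = (4)·2^0 + (2)·2^1 + (4)·2^2 + (-3)·2^3 + (-1)·2^4 = -16.
  |p(2)| = 16.
Check: |p(2)| = 16 ≤ 64 = M_tri(2). ✓ Equality does not hold at z = 2 (the coefficients have mixed signs, so the terms do not all align in phase there).

M_tri(2) = 64; |p(2)| = 16; equality at z=2: no.


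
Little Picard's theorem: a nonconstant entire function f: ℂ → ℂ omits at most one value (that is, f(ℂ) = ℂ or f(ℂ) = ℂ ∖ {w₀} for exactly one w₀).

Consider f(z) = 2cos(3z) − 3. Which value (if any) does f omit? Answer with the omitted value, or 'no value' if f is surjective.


Little Picard bounds the complement of f(ℂ) to at most one point.
cos is entire and surjective onto ℂ: for every w ∈ ℂ, cos(ζ) = w has a solution ζ ∈ ℂ (e.g., via the complex inverse arccos). With ζ = 3z this gives z = ζ/(3). Then 2·cos(3z) takes every value in 2·ℂ = ℂ, and adding -3 is a bijection of ℂ. So f is surjective and omits no value. (Note: only on the real line is cos bounded by [−1, 1].)

Omitted value: no value.


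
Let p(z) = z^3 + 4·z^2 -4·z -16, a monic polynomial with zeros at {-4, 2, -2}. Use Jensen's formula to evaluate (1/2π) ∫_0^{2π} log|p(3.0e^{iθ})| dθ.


Zeros: -4, -2, 2; r = 3.0.
Inside |z| < r: -2, 2. Outside (|z| ≥ r): -4.
p(0) = -16, so log|p(0)| = log(16) = 2.7726.
Apply Jensen: I(r) = log|p(0)| + Σ_k log(r/|z_k|), summed over zeros inside |z| < r.
  log(r/|z_k|) for z_k = 2: log(3.0/2) = 0.4055
  log(r/|z_k|) for z_k = -2: log(3.0/2) = 0.4055
  Outside zeros (-4) contribute nothing to the Jensen sum.
Sum over inside zeros: 0.8109.
I(r) = log|p(0)| + (inside sum) = 2.7726 + 0.8109 = 3.5835.
Note: since some zeros are outside |z| ≤ r, the simplified n·log(r) form does NOT apply — only the inside zeros contribute.

I(r) ≈ 3.5835.


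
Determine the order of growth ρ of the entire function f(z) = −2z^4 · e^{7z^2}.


M(r) = max_{|z|=r} |-2|·|z|^4·|e^{7z^2}| = 2·r^4 · e^{7r^2} (the factors attain their maxima compatibly on |z|=r). Then log M(r) = log 2 + 4·log r + 7r^2, dominated by the last term, so log log M(r) ~ 2·log r. The polynomial factor -2z^4 contributes only a log r term and does not affect the order. ρ = 2.
Therefore ρ = 2.

Order ρ = 2.


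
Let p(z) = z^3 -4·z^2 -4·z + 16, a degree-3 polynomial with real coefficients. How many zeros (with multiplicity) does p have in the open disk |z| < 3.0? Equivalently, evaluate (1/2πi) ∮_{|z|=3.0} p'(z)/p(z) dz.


The zeros of p are: -2, 2, 4.
Their magnitudes are: 2, 2, 4.
Zeros with |z| < R = 3.0: -2, 2.
Count = 2.
By the argument principle, (1/2πi) ∮_{|z|=R} p'(z)/p(z) dz equals exactly this count.

Number of zeros inside |z| < 3.0: 2.


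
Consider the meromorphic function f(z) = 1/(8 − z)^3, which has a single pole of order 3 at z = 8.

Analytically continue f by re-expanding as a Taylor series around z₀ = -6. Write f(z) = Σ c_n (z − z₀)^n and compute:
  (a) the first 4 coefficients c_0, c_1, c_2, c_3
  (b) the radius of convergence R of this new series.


Let w = z − z₀, so z = z₀ + w.
Then 8 − z = 8 − (z₀ + w) = (8 − z₀) − w = 14 − w.
f(z) = 1/(14 − w)^3 = (1/(14)^3) · (1 − w/(14))^{−3}.
By the binomial series (1−u)^{−3} = Σ_{n≥0} C(n+2, 2) u^n for |u|<1, with u = w/(14):
  c_n = C(n+2, 2) / (14)^(n+3).
  c_0 = 1/(14)^3 = 1/2744.
  c_1 = 3/(14)^4 = 3/38416.
  c_2 = 6/(14)^5 = 3/268912.
  c_3 = 10/(14)^6 = 5/3764768.
The series is valid for |w/d| < 1, i.e. |z − z₀| < |d|.
Radius of convergence: R = |8 − z₀| = |14| = 14 (distance from z₀ to the singularity z = 8).

c_0 = 1/2744, c_1 = 3/38416, c_2 = 3/268912, c_3 = 5/3764768; R = 14.


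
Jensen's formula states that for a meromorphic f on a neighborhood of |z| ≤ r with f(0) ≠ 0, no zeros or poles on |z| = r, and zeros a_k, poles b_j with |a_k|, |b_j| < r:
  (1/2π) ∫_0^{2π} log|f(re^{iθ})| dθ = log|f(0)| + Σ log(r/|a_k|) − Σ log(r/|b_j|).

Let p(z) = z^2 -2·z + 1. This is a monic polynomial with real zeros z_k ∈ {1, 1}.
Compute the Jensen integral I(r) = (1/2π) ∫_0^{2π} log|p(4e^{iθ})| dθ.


Zeros: 1, 1; r = 4.
Inside |z| < r: 1, 1. Outside (|z| ≥ r): ∅.
p(0) = 1, so log|p(0)| = log(1) = 0.0000.
Apply Jensen: I(r) = log|p(0)| + Σ_k log(r/|z_k|), summed over zeros inside |z| < r.
  log(r/|z_k|) for z_k = 1: log(4/1) = 1.3863
  log(r/|z_k|) for z_k = 1: log(4/1) = 1.3863
Sum over inside zeros: 2.7726.
I(r) = log|p(0)| + (inside sum) = 0.0000 + 2.7726 = 2.7726.
Closed form (all zeros inside, monic): I(r) = n·log(r) = 2·log(4) = 2.7726. ✓

I(r) ≈ 2.7726.


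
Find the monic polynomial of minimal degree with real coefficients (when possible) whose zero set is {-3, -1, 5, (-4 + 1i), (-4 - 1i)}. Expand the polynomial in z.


The polynomial is p(z) = ∏_{α ∈ S} (z − α), where S = {-3, -1, 5, (-4 + 1i), (-4 - 1i)}.
Expanding the product yields: p(z) = z^5 + 7·z^4 -8·z^3 -168·z^2 -409·z -255.
Note conjugate pairs combine to real quadratics: (z − (-4+1i))(z − (-4−1i)) = z² + 8z + 17.
The resulting polynomial has degree 5 and real coefficients as required.

p(z) = z^5 + 7·z^4 -8·z^3 -168·z^2 -409·z -255.


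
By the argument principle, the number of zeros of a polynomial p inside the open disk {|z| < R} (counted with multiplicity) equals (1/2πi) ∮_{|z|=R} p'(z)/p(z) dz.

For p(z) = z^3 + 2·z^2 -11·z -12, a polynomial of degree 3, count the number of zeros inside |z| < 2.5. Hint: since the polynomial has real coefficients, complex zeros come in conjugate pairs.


The zeros of p are: 3, -1, -4.
Their magnitudes are: 3, 1, 4.
Zeros with |z| < R = 2.5: -1.
Count = 1.
By the argument principle, (1/2πi) ∮_{|z|=R} p'(z)/p(z) dz equals exactly this count.

Number of zeros inside |z| < 2.5: 1.


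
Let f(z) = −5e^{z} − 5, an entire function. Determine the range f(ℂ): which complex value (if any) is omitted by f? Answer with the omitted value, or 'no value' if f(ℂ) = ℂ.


Little Picard bounds the complement of f(ℂ) to at most one point.
e^{z} is never zero on ℂ, so -5·e^{z} takes every value in ℂ ∖ {0}. Adding -5 shifts the range to ℂ ∖ {-5}. Thus f omits exactly the value -5.

Omitted value: -5.


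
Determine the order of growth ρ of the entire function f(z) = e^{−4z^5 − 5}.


|e^{−4z^5 − 5}| = e^{Re(-4·z^5) + -5} ≤ e^{4|z|^5 + -5} = e^{4r^5 + -5} on |z| = r, so ρ ≤ 5. Choosing z on |z|=r so that -4·z^5 is real positive (always possible by picking arg z appropriately) gives |f(z)| = e^{4r^5 + -5}, matching the bound. The additive constant -5 does not affect log log M(r) ~ 5·log r. Hence ρ = 5.
Therefore ρ = 5.

Order ρ = 5.


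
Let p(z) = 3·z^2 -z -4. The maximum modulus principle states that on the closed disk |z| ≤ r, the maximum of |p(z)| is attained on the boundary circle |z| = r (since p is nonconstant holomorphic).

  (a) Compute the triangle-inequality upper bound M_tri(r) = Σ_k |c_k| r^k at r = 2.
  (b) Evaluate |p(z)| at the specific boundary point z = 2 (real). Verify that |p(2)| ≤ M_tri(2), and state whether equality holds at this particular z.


Coefficients: c_0 = -4, c_1 = -1, c_2 = 3. Radius r = 2.
Part (a). Triangle bound: M_tri(r) = Σ_k |c_k| r^k
  = |-4|·2^0 + |-1|·2^1 + |3|·2^2
  = 4 + 2 + 12 = 18.
This bounds M(r) := max_{|z|=r} |p(z)| from above; equality holds iff all terms c_k z^k can be made to align in phase at a single z on |z|=r.
Part (b). At z = 2 (real, on the circle |z| = r):
  p(2) = (-4)·2^0 + (-1)·2^1 + (3)·2^2 = 6.
  |p(2)| = 6.
Check: |p(2)| = 6 ≤ 18 = M_tri(2). ✓ Equality does not hold at z = 2 (the coefficients have mixed signs, so the terms do not all align in phase there).

M_tri(2) = 18; |p(2)| = 6; equality at z=2: no.


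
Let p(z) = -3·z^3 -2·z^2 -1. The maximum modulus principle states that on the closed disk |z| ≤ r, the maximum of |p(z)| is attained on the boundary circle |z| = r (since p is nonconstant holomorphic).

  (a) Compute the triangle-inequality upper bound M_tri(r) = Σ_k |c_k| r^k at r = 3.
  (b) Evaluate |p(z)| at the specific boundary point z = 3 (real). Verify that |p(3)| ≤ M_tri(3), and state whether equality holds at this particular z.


Coefficients: c_0 = -1, c_1 = 0, c_2 = -2, c_3 = -3. Radius r = 3.
Part (a). Triangle bound: M_tri(r) = Σ_k |c_k| r^k
  = |-1|·3^0 + |0|·3^1 + |-2|·3^2 + |-3|·3^3
  = 1 + 0 + 18 + 81 = 100.
This bounds M(r) := max_{|z|=r} |p(z)| from above; equality holds iff all terms c_k z^k can be made to align in phase at a single z on |z|=r.
Part (b). At z = 3 (real, on the circle |z| = r):
  p(3) = (-1)·3^0 + (0)·3^1 + (-2)·3^2 + (-3)·3^3 = -100.
  |p(3)| = 100.
Since all nonzero coefficients share the same sign, |p(3)| = 100 = M_tri(3); the triangle bound is attained at z = 3, so in fact M(r) = 100.

M_tri(3) = 100; |p(3)| = 100; equality at z=3: yes.


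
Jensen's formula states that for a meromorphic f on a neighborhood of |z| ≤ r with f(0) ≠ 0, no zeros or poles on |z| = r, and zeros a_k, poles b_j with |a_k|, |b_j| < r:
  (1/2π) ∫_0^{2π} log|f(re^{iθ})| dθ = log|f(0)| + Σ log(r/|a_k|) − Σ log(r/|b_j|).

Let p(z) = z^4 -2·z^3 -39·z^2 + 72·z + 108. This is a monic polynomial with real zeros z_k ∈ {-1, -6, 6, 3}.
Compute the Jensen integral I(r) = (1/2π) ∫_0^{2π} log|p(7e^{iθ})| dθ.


Zeros: -6, -1, 3, 6; r = 7.
Inside |z| < r: -6, -1, 3, 6. Outside (|z| ≥ r): ∅.
p(0) = 108, so log|p(0)| = log(108) = 4.6821.
Apply Jensen: I(r) = log|p(0)| + Σ_k log(r/|z_k|), summed over zeros inside |z| < r.
  log(r/|z_k|) for z_k = -1: log(7/1) = 1.9459
  log(r/|z_k|) for z_k = -6: log(7/6) = 0.1542
  log(r/|z_k|) for z_k = 6: log(7/6) = 0.1542
  log(r/|z_k|) for z_k = 3: log(7/3) = 0.8473
Sum over inside zeros: 3.1015.
I(r) = log|p(0)| + (inside sum) = 4.6821 + 3.1015 = 7.7836.
Closed form (all zeros inside, monic): I(r) = n·log(r) = 4·log(7) = 7.7836. ✓

I(r) ≈ 7.7836.


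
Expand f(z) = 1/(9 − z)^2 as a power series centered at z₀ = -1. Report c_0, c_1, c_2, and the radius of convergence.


Let w = z − z₀, so z = z₀ + w.
Then 9 − z = 9 − (z₀ + w) = (9 − z₀) − w = 10 − w.
f(z) = 1/(10 − w)^2 = (1/(10)^2) · (1 − w/(10))^{−2}.
By the binomial series (1−u)^{−2} = Σ_{n≥0} C(n+1, 1) u^n for |u|<1, with u = w/(10):
  c_n = C(n+1, 1) / (10)^(n+2).
  c_0 = 1/(10)^2 = 1/100.
  c_1 = 2/(10)^3 = 1/500.
  c_2 = 3/(10)^4 = 3/10000.
The series is valid for |w/d| < 1, i.e. |z − z₀| < |d|.
Radius of convergence: R = |9 − z₀| = |10| = 10 (distance from z₀ to the singularity z = 9).

c_0 = 1/100, c_1 = 1/500, c_2 = 3/10000; R = 10.


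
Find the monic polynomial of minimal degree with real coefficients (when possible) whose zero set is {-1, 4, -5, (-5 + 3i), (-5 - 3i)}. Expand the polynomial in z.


The polynomial is p(z) = ∏_{α ∈ S} (z − α), where S = {-1, 4, -5, (-5 + 3i), (-5 - 3i)}.
Expanding the product yields: p(z) = z^5 + 12·z^4 + 35·z^3 -142·z^2 -846·z -680.
Note conjugate pairs combine to real quadratics: (z − (-5+3i))(z − (-5−3i)) = z² + 10z + 34.
The resulting polynomial has degree 5 and real coefficients as required.

p(z) = z^5 + 12·z^4 + 35·z^3 -142·z^2 -846·z -680.


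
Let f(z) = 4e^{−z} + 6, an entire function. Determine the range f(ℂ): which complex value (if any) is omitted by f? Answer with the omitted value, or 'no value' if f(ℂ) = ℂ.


Little Picard bounds the complement of f(ℂ) to at most one point.
e^{−z} is never zero on ℂ, so 4·e^{−z} takes every value in ℂ ∖ {0}. Adding 6 shifts the range to ℂ ∖ {6}. Thus f omits exactly the value 6.

Omitted value: 6.


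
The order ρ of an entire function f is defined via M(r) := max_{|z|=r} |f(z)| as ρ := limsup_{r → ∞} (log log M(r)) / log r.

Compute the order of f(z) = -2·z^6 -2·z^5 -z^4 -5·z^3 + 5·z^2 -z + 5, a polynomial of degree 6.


|f(z)| ≤ Σ|c_k|·r^k = O(r^6) as r → ∞. Polynomial growth is O(e^{r^ε}) for every ε > 0 (since r^6/e^{r^ε} → 0), so ρ ≤ ε for all ε > 0, i.e. ρ = 0. Every nonconstant polynomial has order 0.
Therefore ρ = 0.

Order ρ = 0.


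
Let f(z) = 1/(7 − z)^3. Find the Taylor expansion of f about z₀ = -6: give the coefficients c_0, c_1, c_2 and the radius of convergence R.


Let w = z − z₀, so z = z₀ + w.
Then 7 − z = 7 − (z₀ + w) = (7 − z₀) − w = 13 − w.
f(z) = 1/(13 − w)^3 = (1/(13)^3) · (1 − w/(13))^{−3}.
By the binomial series (1−u)^{−3} = Σ_{n≥0} C(n+2, 2) u^n for |u|<1, with u = w/(13):
  c_n = C(n+2, 2) / (13)^(n+3).
  c_0 = 1/(13)^3 = 1/2197.
  c_1 = 3/(13)^4 = 3/28561.
  c_2 = 6/(13)^5 = 6/371293.
The series is valid for |w/d| < 1, i.e. |z − z₀| < |d|.
Radius of convergence: R = |7 − z₀| = |13| = 13 (distance from z₀ to the singularity z = 7).

c_0 = 1/2197, c_1 = 3/28561, c_2 = 6/371293; R = 13.


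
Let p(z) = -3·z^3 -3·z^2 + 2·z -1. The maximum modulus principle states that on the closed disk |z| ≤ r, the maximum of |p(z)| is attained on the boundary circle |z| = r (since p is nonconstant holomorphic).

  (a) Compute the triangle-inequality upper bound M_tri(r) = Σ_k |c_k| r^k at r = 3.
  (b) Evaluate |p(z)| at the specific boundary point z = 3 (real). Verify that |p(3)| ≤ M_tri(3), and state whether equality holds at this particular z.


Coefficients: c_0 = -1, c_1 = 2, c_2 = -3, c_3 = -3. Radius r = 3.
Part (a). Triangle bound: M_tri(r) = Σ_k |c_k| r^k
  = |-1|·3^0 + |2|·3^1 + |-3|·3^2 + |-3|·3^3
  = 1 + 6 + 27 + 81 = 115.
This bounds M(r) := max_{|z|=r} |p(z)| from above; equality holds iff all terms c_k z^k can be made to align in phase at a single z on |z|=r.
Part (b). At z = 3 (real, on the circle |z| = r):
  p(3) = (-1)·3^0 + (2)·3^1 + (-3)·3^2 + (-3)·3^3 = -103.
  |p(3)| = 103.
Check: |p(3)| = 103 ≤ 115 = M_tri(3). ✓ Equality does not hold at z = 3 (the coefficients have mixed signs, so the terms do not all align in phase there).

M_tri(3) = 115; |p(3)| = 103; equality at z=3: no.


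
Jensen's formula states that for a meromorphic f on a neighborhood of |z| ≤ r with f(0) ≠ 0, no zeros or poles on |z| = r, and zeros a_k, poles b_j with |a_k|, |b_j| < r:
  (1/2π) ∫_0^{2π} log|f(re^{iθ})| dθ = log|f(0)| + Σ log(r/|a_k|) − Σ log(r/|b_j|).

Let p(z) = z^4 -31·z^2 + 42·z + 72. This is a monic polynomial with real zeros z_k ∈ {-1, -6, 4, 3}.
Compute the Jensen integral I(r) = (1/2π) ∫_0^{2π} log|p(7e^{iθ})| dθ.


Zeros: -6, -1, 3, 4; r = 7.
Inside |z| < r: -6, -1, 3, 4. Outside (|z| ≥ r): ∅.
p(0) = 72, so log|p(0)| = log(72) = 4.2767.
Apply Jensen: I(r) = log|p(0)| + Σ_k log(r/|z_k|), summed over zeros inside |z| < r.
  log(r/|z_k|) for z_k = -1: log(7/1) = 1.9459
  log(r/|z_k|) for z_k = -6: log(7/6) = 0.1542
  log(r/|z_k|) for z_k = 4: log(7/4) = 0.5596
  log(r/|z_k|) for z_k = 3: log(7/3) = 0.8473
Sum over inside zeros: 3.5070.
I(r) = log|p(0)| + (inside sum) = 4.2767 + 3.5070 = 7.7836.
Closed form (all zeros inside, monic): I(r) = n·log(r) = 4·log(7) = 7.7836. ✓

I(r) ≈ 7.7836.


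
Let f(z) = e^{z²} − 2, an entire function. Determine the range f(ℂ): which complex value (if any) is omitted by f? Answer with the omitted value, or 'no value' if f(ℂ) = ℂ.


Little Picard bounds the complement of f(ℂ) to at most one point.
The exponent g(z) = z² is a nonconstant polynomial, hence surjective onto ℂ. So e^{g(z)} takes every value in {e^w : w ∈ ℂ} = ℂ ∖ {0}. Adding -2 shifts the range to ℂ ∖ {-2}. f omits exactly -2.

Omitted value: -2.


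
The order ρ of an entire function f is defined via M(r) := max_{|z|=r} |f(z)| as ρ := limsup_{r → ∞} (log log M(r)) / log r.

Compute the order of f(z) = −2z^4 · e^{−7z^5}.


M(r) = max_{|z|=r} |-2|·|z|^4·|e^{−7z^5}| = 2·r^4 · e^{7r^5} (the factors attain their maxima compatibly on |z|=r). Then log M(r) = log 2 + 4·log r + 7r^5, dominated by the last term, so log log M(r) ~ 5·log r. The polynomial factor -2z^4 contributes only a log r term and does not affect the order. ρ = 5.
Therefore ρ = 5.

Order ρ = 5.


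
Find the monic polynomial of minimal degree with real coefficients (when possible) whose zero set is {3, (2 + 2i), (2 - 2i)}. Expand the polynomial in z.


The polynomial is p(z) = ∏_{α ∈ S} (z − α), where S = {3, (2 + 2i), (2 - 2i)}.
Expanding the product yields: p(z) = z^3 -7·z^2 + 20·z -24.
Note conjugate pairs combine to real quadratics: (z − (2+2i))(z − (2−2i)) = z² − 4z + 8.
The resulting polynomial has degree 3 and real coefficients as required.

p(z) = z^3 -7·z^2 + 20·z -24.


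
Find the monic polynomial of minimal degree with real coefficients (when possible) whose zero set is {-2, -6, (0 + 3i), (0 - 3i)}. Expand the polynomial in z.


The polynomial is p(z) = ∏_{α ∈ S} (z − α), where S = {-2, -6, (0 + 3i), (0 - 3i)}.
Expanding the product yields: p(z) = z^4 + 8·z^3 + 21·z^2 + 72·z + 108.
Note conjugate pairs combine to real quadratics: (z − (0+3i))(z − (0−3i)) = z² + 9.
The resulting polynomial has degree 4 and real coefficients as required.

p(z) = z^4 + 8·z^3 + 21·z^2 + 72·z + 108.


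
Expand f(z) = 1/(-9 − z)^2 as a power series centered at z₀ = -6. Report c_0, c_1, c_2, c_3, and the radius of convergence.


Let w = z − z₀, so z = z₀ + w.
Then -9 − z = -9 − (z₀ + w) = (-9 − z₀) − w = -3 − w.
f(z) = 1/(-3 − w)^2 = (1/(-3)^2) · (1 − w/(-3))^{−2}.
By the binomial series (1−u)^{−2} = Σ_{n≥0} C(n+1, 1) u^n for |u|<1, with u = w/(-3):
  c_n = C(n+1, 1) / (-3)^(n+2).
  c_0 = 1/(-3)^2 = 1/9.
  c_1 = 2/(-3)^3 = -2/27.
  c_2 = 3/(-3)^4 = 1/27.
  c_3 = 4/(-3)^5 = -4/243.
The series is valid for |w/d| < 1, i.e. |z − z₀| < |d|.
Radius of convergence: R = |-9 − z₀| = |-3| = 3 (distance from z₀ to the singularity z = -9).

c_0 = 1/9, c_1 = -2/27, c_2 = 1/27, c_3 = -4/243; R = 3.


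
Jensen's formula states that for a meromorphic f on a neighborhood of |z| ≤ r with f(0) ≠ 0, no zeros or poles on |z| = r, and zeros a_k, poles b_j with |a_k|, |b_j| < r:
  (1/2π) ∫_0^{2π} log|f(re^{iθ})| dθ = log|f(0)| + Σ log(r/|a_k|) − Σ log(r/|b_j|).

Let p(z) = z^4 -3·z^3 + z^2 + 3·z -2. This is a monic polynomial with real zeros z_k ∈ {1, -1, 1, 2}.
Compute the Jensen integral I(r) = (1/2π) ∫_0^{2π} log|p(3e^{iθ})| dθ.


Zeros: -1, 1, 1, 2; r = 3.
Inside |z| < r: -1, 1, 1, 2. Outside (|z| ≥ r): ∅.
p(0) = -2, so log|p(0)| = log(2) = 0.6931.
Apply Jensen: I(r) = log|p(0)| + Σ_k log(r/|z_k|), summed over zeros inside |z| < r.
  log(r/|z_k|) for z_k = 1: log(3/1) = 1.0986
  log(r/|z_k|) for z_k = -1: log(3/1) = 1.0986
  log(r/|z_k|) for z_k = 1: log(3/1) = 1.0986
  log(r/|z_k|) for z_k = 2: log(3/2) = 0.4055
Sum over inside zeros: 3.7013.
I(r) = log|p(0)| + (inside sum) = 0.6931 + 3.7013 = 4.3944.
Closed form (all zeros inside, monic): I(r) = n·log(r) = 4·log(3) = 4.3944. ✓

I(r) ≈ 4.3944.


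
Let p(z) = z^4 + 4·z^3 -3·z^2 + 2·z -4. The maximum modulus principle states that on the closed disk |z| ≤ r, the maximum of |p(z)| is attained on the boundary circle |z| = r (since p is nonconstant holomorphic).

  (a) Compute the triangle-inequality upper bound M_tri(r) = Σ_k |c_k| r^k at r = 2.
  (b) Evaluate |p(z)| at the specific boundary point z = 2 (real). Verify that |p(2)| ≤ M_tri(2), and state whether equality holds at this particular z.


Coefficients: c_0 = -4, c_1 = 2, c_2 = -3, c_3 = 4, c_4 = 1. Radius r = 2.
Part (a). Triangle bound: M_tri(r) = Σ_k |c_k| r^k
  = |-4|·2^0 + |2|·2^1 + |-3|·2^2 + |4|·2^3 + |1|·2^4
  = 4 + 4 + 12 + 32 + 16 = 68.
This bounds M(r) := max_{|z|=r} |p(z)| from above; equality holds iff all terms c_k z^k can be made to align in phase at a single z on |z|=r.
Part (b). At z = 2 (real, on the circle |z| = r):
  p(2) = (-4)·2^0 + (2)·2^1 + (-3)·2^2 + (4)·2^3 + (1)·2^4 = 36.
  |p(2)| = 36.
Check: |p(2)| = 36 ≤ 68 = M_tri(2). ✓ Equality does not hold at z = 2 (the coefficients have mixed signs, so the terms do not all align in phase there).

M_tri(2) = 68; |p(2)| = 36; equality at z=2: no.


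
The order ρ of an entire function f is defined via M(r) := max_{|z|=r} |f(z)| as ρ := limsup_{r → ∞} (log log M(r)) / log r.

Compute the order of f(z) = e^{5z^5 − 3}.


|e^{5z^5 − 3}| = e^{Re(5·z^5) + -3} ≤ e^{5|z|^5 + -3} = e^{5r^5 + -3} on |z| = r, so ρ ≤ 5. Choosing z on |z|=r so that 5·z^5 is real positive (always possible by picking arg z appropriately) gives |f(z)| = e^{5r^5 + -3}, matching the bound. The additive constant -3 does not affect log log M(r) ~ 5·log r. Hence ρ = 5.
Therefore ρ = 5.

Order ρ = 5.


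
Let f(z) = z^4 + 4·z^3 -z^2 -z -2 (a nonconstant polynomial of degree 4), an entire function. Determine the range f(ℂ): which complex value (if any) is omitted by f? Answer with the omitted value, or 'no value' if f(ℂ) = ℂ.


Little Picard bounds the complement of f(ℂ) to at most one point.
For every w ∈ ℂ, the equation p(z) − w = 0 is a nonconstant polynomial in z and hence has at least one root by the fundamental theorem of algebra. So p is surjective onto ℂ, omitting no value.

Omitted value: no value.


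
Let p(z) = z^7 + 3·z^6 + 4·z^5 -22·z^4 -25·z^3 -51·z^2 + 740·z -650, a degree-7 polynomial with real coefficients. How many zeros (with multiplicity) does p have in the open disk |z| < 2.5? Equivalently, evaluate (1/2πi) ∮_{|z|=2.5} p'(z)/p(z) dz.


The zeros of p are: (-1 + 3i), (-1 - 3i), (2 + 1i), (2 - 1i), (-3 + 2i), (-3 - 2i), 1.
Their magnitudes are: 3.162, 3.162, 2.236, 2.236, 3.606, 3.606, 1.
Zeros with |z| < R = 2.5: (2 + 1i), (2 - 1i), 1.
Count = 3.
By the argument principle, (1/2πi) ∮_{|z|=R} p'(z)/p(z) dz equals exactly this count.

Number of zeros inside |z| < 2.5: 3.


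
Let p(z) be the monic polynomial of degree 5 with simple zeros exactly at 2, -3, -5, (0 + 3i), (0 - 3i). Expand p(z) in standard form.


The polynomial is p(z) = ∏_{α ∈ S} (z − α), where S = {2, -3, -5, (0 + 3i), (0 - 3i)}.
Expanding the product yields: p(z) = z^5 + 6·z^4 + 8·z^3 + 24·z^2 -9·z -270.
Note conjugate pairs combine to real quadratics: (z − (0+3i))(z − (0−3i)) = z² + 9.
The resulting polynomial has degree 5 and real coefficients as required.

p(z) = z^5 + 6·z^4 + 8·z^3 + 24·z^2 -9·z -270.


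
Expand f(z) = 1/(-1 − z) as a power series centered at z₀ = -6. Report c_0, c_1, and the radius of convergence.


Let w = z − z₀, so z = z₀ + w.
Then -1 − z = -1 − (z₀ + w) = (-1 − z₀) − w = 5 − w.
f(z) = 1/(5 − w) = (1/(5)) · 1/(1 − w/(5)) = Σ_{n≥0} w^n / (5)^(n+1).
So c_n = 1/(5)^(n+1):
  c_0 = 1/(5)^1 = 1/5.
  c_1 = 1/(5)^2 = 1/25.
The series is valid for |w/d| < 1, i.e. |z − z₀| < |d|.
Radius of convergence: R = |-1 − z₀| = |5| = 5 (distance from z₀ to the singularity z = -1).

c_0 = 1/5, c_1 = 1/25; R = 5.


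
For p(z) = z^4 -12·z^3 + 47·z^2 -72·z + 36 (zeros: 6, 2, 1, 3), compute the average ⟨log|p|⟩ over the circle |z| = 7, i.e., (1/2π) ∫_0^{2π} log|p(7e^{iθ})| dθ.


Zeros: 1, 2, 3, 6; r = 7.
Inside |z| < r: 1, 2, 3, 6. Outside (|z| ≥ r): ∅.
p(0) = 36, so log|p(0)| = log(36) = 3.5835.
Apply Jensen: I(r) = log|p(0)| + Σ_k log(r/|z_k|), summed over zeros inside |z| < r.
  log(r/|z_k|) for z_k = 6: log(7/6) = 0.1542
  log(r/|z_k|) for z_k = 2: log(7/2) = 1.2528
  log(r/|z_k|) for z_k = 1: log(7/1) = 1.9459
  log(r/|z_k|) for z_k = 3: log(7/3) = 0.8473
Sum over inside zeros: 4.2001.
I(r) = log|p(0)| + (inside sum) = 3.5835 + 4.2001 = 7.7836.
Closed form (all zeros inside, monic): I(r) = n·log(r) = 4·log(7) = 7.7836. ✓

I(r) ≈ 7.7836.


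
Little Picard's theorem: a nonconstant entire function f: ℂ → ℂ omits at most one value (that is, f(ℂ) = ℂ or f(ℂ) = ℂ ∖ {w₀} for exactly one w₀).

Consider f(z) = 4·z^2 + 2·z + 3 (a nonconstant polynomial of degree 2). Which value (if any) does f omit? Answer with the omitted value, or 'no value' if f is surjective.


Little Picard bounds the complement of f(ℂ) to at most one point.
For every w ∈ ℂ, the equation p(z) − w = 0 is a nonconstant polynomial in z and hence has at least one root by the fundamental theorem of algebra. So p is surjective onto ℂ, omitting no value.

Omitted value: no value.


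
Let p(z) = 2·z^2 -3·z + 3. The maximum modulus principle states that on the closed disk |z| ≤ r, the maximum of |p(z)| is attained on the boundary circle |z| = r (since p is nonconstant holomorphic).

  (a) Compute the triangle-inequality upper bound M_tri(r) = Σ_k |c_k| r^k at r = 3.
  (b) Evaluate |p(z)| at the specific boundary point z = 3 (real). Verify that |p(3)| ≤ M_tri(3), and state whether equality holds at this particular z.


Coefficients: c_0 = 3, c_1 = -3, c_2 = 2. Radius r = 3.
Part (a). Triangle bound: M_tri(r) = Σ_k |c_k| r^k
  = |3|·3^0 + |-3|·3^1 + |2|·3^2
  = 3 + 9 + 18 = 30.
This bounds M(r) := max_{|z|=r} |p(z)| from above; equality holds iff all terms c_k z^k can be made to align in phase at a single z on |z|=r.
Part (b). At z = 3 (real, on the circle |z| = r):
  p(3) = (3)·3^0 + (-3)·3^1 + (2)·3^2 = 12.
  |p(3)| = 12.
Check: |p(3)| = 12 ≤ 30 = M_tri(3). ✓ Equality does not hold at z = 3 (the coefficients have mixed signs, so the terms do not all align in phase there).

M_tri(3) = 30; |p(3)| = 12; equality at z=3: no.


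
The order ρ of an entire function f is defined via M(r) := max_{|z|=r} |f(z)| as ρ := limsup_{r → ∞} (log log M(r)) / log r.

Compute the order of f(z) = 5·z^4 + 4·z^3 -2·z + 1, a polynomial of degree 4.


|f(z)| ≤ Σ|c_k|·r^k = O(r^4) as r → ∞. Polynomial growth is O(e^{r^ε}) for every ε > 0 (since r^4/e^{r^ε} → 0), so ρ ≤ ε for all ε > 0, i.e. ρ = 0. Every nonconstant polynomial has order 0.
Therefore ρ = 0.

Order ρ = 0.
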